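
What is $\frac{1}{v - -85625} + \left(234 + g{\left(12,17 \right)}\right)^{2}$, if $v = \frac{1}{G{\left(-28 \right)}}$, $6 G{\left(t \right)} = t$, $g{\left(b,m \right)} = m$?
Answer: $\frac{75522259761}{1198747} \approx 63001.0$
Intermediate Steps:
$G{\left(t \right)} = \frac{t}{6}$
$v = - \frac{3}{14}$ ($v = \frac{1}{\frac{1}{6} \left(-28\right)} = \frac{1}{- \frac{14}{3}} = - \frac{3}{14} \approx -0.21429$)
$\frac{1}{v - -85625} + \left(234 + g{\left(12,17 \right)}\right)^{2} = \frac{1}{- \frac{3}{14} - -85625} + \left(234 + 17\right)^{2} = \frac{1}{- \frac{3}{14} + 85625} + 251^{2} = \frac{1}{\frac{1198747}{14}} + 63001 = \frac{14}{1198747} + 63001 = \frac{75522259761}{1198747}$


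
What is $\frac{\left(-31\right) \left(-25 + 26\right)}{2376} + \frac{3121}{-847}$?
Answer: $- \frac{676523}{182952} \approx -3.6978$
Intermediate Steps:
$\frac{\left(-31\right) \left(-25 + 26\right)}{2376} + \frac{3121}{-847} = \left(-31\right) 1 \cdot \frac{1}{2376} + 3121 \left(- \frac{1}{847}\right) = \left(-31\right) \frac{1}{2376} - \frac{3121}{847} = - \frac{31}{2376} - \frac{3121}{847} = - \frac{676523}{182952}$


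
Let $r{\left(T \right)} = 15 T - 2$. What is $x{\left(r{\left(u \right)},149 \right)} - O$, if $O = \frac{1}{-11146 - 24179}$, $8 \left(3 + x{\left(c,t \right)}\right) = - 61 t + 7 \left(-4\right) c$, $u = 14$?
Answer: $- \frac{527649517}{282600} \approx -1867.1$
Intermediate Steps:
$r{\left(T \right)} = -2 + 15 T$
$x{\left(c,t \right)} = -3 - \frac{61 t}{8} - \frac{7 c}{2}$ ($x{\left(c,t \right)} = -3 + \frac{- 61 t + 7 \left(-4\right) c}{8} = -3 + \frac{- 61 t - 28 c}{8} = -3 - \left(\frac{7 c}{2} + \frac{61 t}{8}\right) = -3 - \frac{61 t}{8} - \frac{7 c}{2}$)
$O = - \frac{1}{35325}$ ($O = \frac{1}{-35325} = - \frac{1}{35325} \approx -2.8309 \cdot 10^{-5}$)
$x{\left(r{\left(u \right)},149 \right)} - O = \left(-3 - \frac{9089}{8} - \frac{7 \left(-2 + 15 \cdot 14\right)}{2}\right) - - \frac{1}{35325} = \left(-3 - \frac{9089}{8} - \frac{7 \left(-2 + 210\right)}{2}\right) + \frac{1}{35325} = \left(-3 - \frac{9089}{8} - 728\right) + \frac{1}{35325} = - \frac{14937}{8} + \frac{1}{35325} = - \frac{527649517}{282600}$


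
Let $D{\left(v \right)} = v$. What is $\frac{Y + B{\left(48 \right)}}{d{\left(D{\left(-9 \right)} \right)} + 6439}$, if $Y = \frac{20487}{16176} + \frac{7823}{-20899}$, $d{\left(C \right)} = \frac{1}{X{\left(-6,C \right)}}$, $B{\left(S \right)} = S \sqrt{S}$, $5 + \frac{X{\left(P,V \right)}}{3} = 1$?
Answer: $\frac{301612965}{2176754488484} + \frac{2304 \sqrt{3}}{77267} \approx 0.051786$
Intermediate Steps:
$X{\left(P,V \right)} = -12$ ($X{\left(P,V \right)} = -15 + 3 \cdot 1 = -15 + 3 = -12$)
$B{\left(S \right)} = S^{\frac{3}{2}}$
$d{\left(C \right)} = - \frac{1}{12}$ ($d{\left(C \right)} = \frac{1}{-12} = - \frac{1}{12}$)
$Y = \frac{100537655}{112687408}$ ($Y = 20487 \cdot \frac{1}{16176} + 7823 \left(- \frac{1}{20899}\right) = \frac{6829}{5392} - \frac{7823}{20899} = \frac{100537655}{112687408} \approx 0.89218$)
$\frac{Y + B{\left(48 \right)}}{d{\left(D{\left(-9 \right)} \right)} + 6439} = \frac{\frac{100537655}{112687408} + 48^{\frac{3}{2}}}{- \frac{1}{12} + 6439} = \frac{\frac{100537655}{112687408} + 192 \sqrt{3}}{\frac{77267}{12}} = \left(\frac{100537655}{112687408} + 192 \sqrt{3}\right) \frac{12}{77267} = \frac{301612965}{2176754488484} + \frac{2304 \sqrt{3}}{77267}$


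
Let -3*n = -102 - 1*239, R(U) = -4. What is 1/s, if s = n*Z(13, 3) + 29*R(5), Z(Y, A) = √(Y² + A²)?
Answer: 522/10288457 + 1023*√178/20576914 ≈ 0.00071403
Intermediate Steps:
Z(Y, A) = √(A² + Y²)
n = 341/3 (n = -(-102 - 1*239)/3 = -(-102 - 239)/3 = -⅓*(-341) = 341/3 ≈ 113.67)
s = -116 + 341*√178/3 (s = 341*√(3² + 13²)/3 + 29*(-4) = 341*√(9 + 169)/3 - 116 = 341*√178/3 - 116 = -116 + 341*√178/3 ≈ 1400.5)
1/s = 1/(-116 + 341*√178/3)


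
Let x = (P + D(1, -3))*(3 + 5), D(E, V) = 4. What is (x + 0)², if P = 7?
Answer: 7744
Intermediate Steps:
x = 88 (x = (7 + 4)*(3 + 5) = 11*8 = 88)
(x + 0)² = (88 + 0)² = 88² = 7744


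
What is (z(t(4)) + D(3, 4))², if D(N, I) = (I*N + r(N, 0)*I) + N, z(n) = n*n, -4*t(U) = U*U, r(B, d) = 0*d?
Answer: 961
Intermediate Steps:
r(B, d) = 0
t(U) = -U²/4 (t(U) = -U*U/4 = -U²/4)
z(n) = n²
D(N, I) = N + I*N (D(N, I) = (I*N + 0*I) + N = (I*N + 0) + N = I*N + N = N + I*N)
(z(t(4)) + D(3, 4))² = ((-¼*4²)² + 3*(1 + 4))² = ((-¼*16)² + 3*5)² = ((-4)² + 15)² = (16 + 15)² = 31² = 961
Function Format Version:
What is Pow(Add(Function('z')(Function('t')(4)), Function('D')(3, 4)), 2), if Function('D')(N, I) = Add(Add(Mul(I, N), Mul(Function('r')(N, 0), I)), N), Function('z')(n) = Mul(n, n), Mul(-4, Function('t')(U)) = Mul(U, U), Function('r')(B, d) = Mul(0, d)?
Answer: 961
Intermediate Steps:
Function('r')(B, d) = 0
Function('t')(U) = Mul(Rational(-1, 4), Pow(U, 2)) (Function('t')(U) = Mul(Rational(-1, 4), Mul(U, U)) = Mul(Rational(-1, 4), Pow(U, 2)))
Function('z')(n) = Pow(n, 2)
Function('D')(N, I) = Add(N, Mul(I, N)) (Function('D')(N, I) = Add(Add(Mul(I, N), Mul(0, I)), N) = Add(Add(Mul(I, N), 0), N) = Add(Mul(I, N), N) = Add(N, Mul(I, N)))
Pow(Add(Function('z')(Function('t')(4)), Function('D')(3, 4)), 2) = Pow(Add(Pow(Mul(Rational(-1, 4), Pow(4, 2)), 2), Mul(3, Add(1, 4))), 2) = Pow(Add(Pow(Mul(Rational(-1, 4), 16), 2), Mul(3, 5)), 2) = Pow(Add(Pow(-4, 2), 15), 2) = Pow(Add(16, 15), 2) = Pow(31, 2) = 961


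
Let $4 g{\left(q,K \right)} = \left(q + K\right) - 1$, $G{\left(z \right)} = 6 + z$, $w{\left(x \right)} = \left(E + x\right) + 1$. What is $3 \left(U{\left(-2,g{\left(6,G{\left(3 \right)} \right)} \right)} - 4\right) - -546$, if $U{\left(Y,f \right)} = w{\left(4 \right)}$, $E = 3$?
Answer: $558$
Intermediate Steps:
$w{\left(x \right)} = 4 + x$ ($w{\left(x \right)} = \left(3 + x\right) + 1 = 4 + x$)
$g{\left(q,K \right)} = - \frac{1}{4} + \frac{K}{4} + \frac{q}{4}$ ($g{\left(q,K \right)} = \frac{\left(q + K\right) - 1}{4} = \frac{\left(K + q\right) - 1}{4} = \frac{-1 + K + q}{4} = - \frac{1}{4} + \frac{K}{4} + \frac{q}{4}$)
$U{\left(Y,f \right)} = 8$ ($U{\left(Y,f \right)} = 4 + 4 = 8$)
$3 \left(U{\left(-2,g{\left(6,G{\left(3 \right)} \right)} \right)} - 4\right) - -546 = 3 \left(8 - 4\right) - -546 = 3 \cdot 4 + 546 = 12 + 546 = 558$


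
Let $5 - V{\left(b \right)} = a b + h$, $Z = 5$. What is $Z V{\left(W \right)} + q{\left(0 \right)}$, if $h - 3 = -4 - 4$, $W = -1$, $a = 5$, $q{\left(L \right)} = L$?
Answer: $75$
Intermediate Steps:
$h = -5$ ($h = 3 - 8 = -5$)
$V{\left(b \right)} = 10 - 5 b$ ($V{\left(b \right)} = 5 - \left(5 b - 5\right) = 5 - \left(-5 + 5 b\right) = 10 - 5 b$)
$Z V{\left(W \right)} + q{\left(0 \right)} = 5 \left(10 - -5\right) + 0 = 5 \left(10 + 5\right) + 0 = 5 \cdot 15 + 0 = 75 + 0 = 75$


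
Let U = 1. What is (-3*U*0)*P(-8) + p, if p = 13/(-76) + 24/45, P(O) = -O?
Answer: 413/1140 ≈ 0.36228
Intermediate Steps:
p = 413/1140 (p = 13*(-1/76) + 24*(1/45) = -13/76 + 8/15 = 413/1140 ≈ 0.36228)
(-3*U*0)*P(-8) + p = (-3*1*0)*(-1*(-8)) + 413/1140 = -3*0*8 + 413/1140 = 0*8 + 413/1140 = 0 + 413/1140 = 413/1140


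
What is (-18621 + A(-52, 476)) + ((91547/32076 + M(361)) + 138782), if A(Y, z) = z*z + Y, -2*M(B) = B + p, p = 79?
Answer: 11113302887/32076 ≈ 3.4647e+5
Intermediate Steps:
M(B) = -79/2 - B/2 (M(B) = -(B + 79)/2 = -(79 + B)/2 = -79/2 - B/2)
A(Y, z) = Y + z**2 (A(Y, z) = z**2 + Y = Y + z**2)
(-18621 + A(-52, 476)) + ((91547/32076 + M(361)) + 138782) = (-18621 + (-52 + 476**2)) + ((91547/32076 + (-79/2 - 1/2*361)) + 138782) = (-18621 + (-52 + 226576)) + ((91547*(1/32076) + (-79/2 - 361/2)) + 138782) = (-18621 + 226524) + ((91547/32076 - 220) + 138782) = 207903 + (-6965173/32076 + 138782) = 207903 + 4444606259/32076 = 11113302887/32076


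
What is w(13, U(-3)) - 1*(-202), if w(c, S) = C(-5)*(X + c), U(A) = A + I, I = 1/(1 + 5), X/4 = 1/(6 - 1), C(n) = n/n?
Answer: 1079/5 ≈ 215.80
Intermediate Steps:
C(n) = 1
X = ⅘ (X = 4/(6 - 1) = 4/5 = 4*(⅕) = ⅘ ≈ 0.80000)
I = ⅙ (I = 1/6 = ⅙ ≈ 0.16667)
U(A) = ⅙ + A (U(A) = A + ⅙ = ⅙ + A)
w(c, S) = ⅘ + c (w(c, S) = 1*(⅘ + c) = ⅘ + c)
w(13, U(-3)) - 1*(-202) = (⅘ + 13) - 1*(-202) = 69/5 + 202 = 1079/5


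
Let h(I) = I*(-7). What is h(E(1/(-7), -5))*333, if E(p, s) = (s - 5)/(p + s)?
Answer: -9065/2 ≈ -4532.5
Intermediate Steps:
E(p, s) = (-5 + s)/(p + s)
h(I) = -7*I
h(E(1/(-7), -5))*333 = -7*(-5 - 5)/(1/(-7) - 5)*333 = -7*(-10)/(-1/7 - 5)*333 = -7*(-10)/(-36/7)*333 = -(-49)*(-10)/36*333 = -7*35/18*333 = -245/18*333 = -9065/2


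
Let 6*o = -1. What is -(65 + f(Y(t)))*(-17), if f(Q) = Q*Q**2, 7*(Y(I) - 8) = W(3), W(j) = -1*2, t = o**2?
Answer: 3055903/343 ≈ 8909.3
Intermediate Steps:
o = -1/6 (o = (1/6)*(-1) = -1/6 ≈ -0.16667)
t = 1/36 (t = (-1/6)**2 = 1/36 ≈ 0.027778)
W(j) = -2
Y(I) = 54/7 (Y(I) = 8 + (1/7)*(-2) = 8 - 2/7 = 54/7)
f(Q) = Q**3
-(65 + f(Y(t)))*(-17) = -(65 + (54/7)**3)*(-17) = -(65 + 157464/343)*(-17) = -179759*(-17)/343 = -1*(-3055903/343) = 3055903/343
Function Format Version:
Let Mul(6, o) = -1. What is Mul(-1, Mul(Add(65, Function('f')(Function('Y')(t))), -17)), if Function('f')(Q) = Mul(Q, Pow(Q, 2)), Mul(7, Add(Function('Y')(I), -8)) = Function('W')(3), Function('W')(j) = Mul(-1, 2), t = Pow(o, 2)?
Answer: Rational(3055903, 343) ≈ 8909.3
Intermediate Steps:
o = Rational(-1, 6) (o = Mul(Rational(1, 6), -1) = Rational(-1, 6) ≈ -0.16667)
t = Rational(1, 36) (t = Pow(Rational(-1, 6), 2) = Rational(1, 36) ≈ 0.027778)
Function('W')(j) = -2
Function('Y')(I) = Rational(54, 7) (Function('Y')(I) = Add(8, Mul(Rational(1, 7), -2)) = Add(8, Rational(-2, 7)) = Rational(54, 7))
Function('f')(Q) = Pow(Q, 3)
Mul(-1, Mul(Add(65, Function('f')(Function('Y')(t))), -17)) = Mul(-1, Mul(Add(65, Pow(Rational(54, 7), 3)), -17)) = Mul(-1, Mul(Add(65, Rational(157464, 343)), -17)) = Mul(-1, Mul(Rational(179759, 343), -17)) = Mul(-1, Rational(-3055903, 343)) = Rational(3055903, 343)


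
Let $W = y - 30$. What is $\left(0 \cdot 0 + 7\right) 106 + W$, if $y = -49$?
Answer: $663$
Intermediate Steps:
$W = -79$ ($W = -49 - 30 = -79$)
$\left(0 \cdot 0 + 7\right) 106 + W = \left(0 \cdot 0 + 7\right) 106 - 79 = \left(0 + 7\right) 106 - 79 = 7 \cdot 106 - 79 = 742 - 79 = 663$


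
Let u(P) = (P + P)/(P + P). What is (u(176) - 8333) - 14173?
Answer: -22505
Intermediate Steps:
u(P) = 1 (u(P) = (2*P)/((2*P)) = (2*P)*(1/(2*P)) = 1)
(u(176) - 8333) - 14173 = (1 - 8333) - 14173 = -8332 - 14173 = -22505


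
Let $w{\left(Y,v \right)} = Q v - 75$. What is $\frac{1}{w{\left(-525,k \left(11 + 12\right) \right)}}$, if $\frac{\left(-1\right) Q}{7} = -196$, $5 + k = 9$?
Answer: $\frac{1}{126149} \approx 7.9271 \cdot 10^{-6}$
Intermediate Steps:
$k = 4$ ($k = -5 + 9 = 4$)
$Q = 1372$ ($Q = \left(-7\right) \left(-196\right) = 1372$)
$w{\left(Y,v \right)} = -75 + 1372 v$ ($w{\left(Y,v \right)} = 1372 v - 75 = -75 + 1372 v$)
$\frac{1}{w{\left(-525,k \left(11 + 12\right) \right)}} = \frac{1}{-75 + 1372 \cdot 4 \left(11 + 12\right)} = \frac{1}{-75 + 1372 \cdot 4 \cdot 23} = \frac{1}{-75 + 1372 \cdot 92} = \frac{1}{-75 + 126224} = \frac{1}{126149}$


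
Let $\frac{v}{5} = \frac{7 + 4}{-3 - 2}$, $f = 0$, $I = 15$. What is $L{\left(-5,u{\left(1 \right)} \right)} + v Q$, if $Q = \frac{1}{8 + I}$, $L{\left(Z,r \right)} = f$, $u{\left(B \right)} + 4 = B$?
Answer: $- \frac{11}{23} \approx -0.47826$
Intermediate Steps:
$u{\left(B \right)} = -4 + B$
$L{\left(Z,r \right)} = 0$
$v = -11$ ($v = 5 \frac{7 + 4}{-3 - 2} = 5 \frac{11}{-5} = 5 \cdot 11 \left(- \frac{1}{5}\right) = 5 \left(- \frac{11}{5}\right) = -11$)
$Q = \frac{1}{23}$ ($Q = \frac{1}{8 + 15} = \frac{1}{23} \approx 0.043478$)
$L{\left(-5,u{\left(1 \right)} \right)} + v Q = 0 - \frac{11}{23} = - \frac{11}{23}$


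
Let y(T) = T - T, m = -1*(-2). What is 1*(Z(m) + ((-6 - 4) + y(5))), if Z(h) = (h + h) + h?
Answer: -4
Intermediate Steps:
m = 2
y(T) = 0
Z(h) = 3*h (Z(h) = 2*h + h = 3*h)
1*(Z(m) + ((-6 - 4) + y(5))) = 1*(3*2 + ((-6 - 4) + 0)) = 1*(6 + (-10 + 0)) = 1*(6 - 10) = 1*(-4) = -4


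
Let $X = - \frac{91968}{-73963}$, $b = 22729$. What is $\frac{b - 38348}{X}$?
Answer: $- \frac{1155228097}{91968} \approx -12561.0$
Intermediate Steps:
$X = \frac{91968}{73963}$ ($X = \left(-91968\right) \left(- \frac{1}{73963}\right) = \frac{91968}{73963} \approx 1.2434$)
$\frac{b - 38348}{X} = \frac{22729 - 38348}{\frac{91968}{73963}} = \left(22729 - 38348\right) \frac{73963}{91968} = \left(-15619\right) \frac{73963}{91968} = - \frac{1155228097}{91968}$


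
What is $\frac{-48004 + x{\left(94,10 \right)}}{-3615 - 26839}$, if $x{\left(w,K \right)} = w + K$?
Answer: $\frac{23950}{15227} \approx 1.5729$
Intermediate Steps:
$x{\left(w,K \right)} = K + w$
$\frac{-48004 + x{\left(94,10 \right)}}{-3615 - 26839} = \frac{-48004 + \left(10 + 94\right)}{-3615 - 26839} = \frac{-48004 + 104}{-30454} = \left(-47900\right) \left(- \frac{1}{30454}\right) = \frac{23950}{15227}$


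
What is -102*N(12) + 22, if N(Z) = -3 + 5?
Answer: -182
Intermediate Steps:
N(Z) = 2
-102*N(12) + 22 = -102*2 + 22 = -204 + 22 = -182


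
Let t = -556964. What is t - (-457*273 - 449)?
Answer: -431754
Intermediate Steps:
t - (-457*273 - 449) = -556964 - (-457*273 - 449) = -556964 - (-124761 - 449) = -556964 - 1*(-125210) = -556964 + 125210 = -431754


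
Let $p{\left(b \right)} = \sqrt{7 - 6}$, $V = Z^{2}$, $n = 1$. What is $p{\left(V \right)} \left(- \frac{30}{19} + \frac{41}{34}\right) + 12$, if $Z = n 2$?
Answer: $\frac{7511}{646} \approx 11.627$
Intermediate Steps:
$Z = 2$ ($Z = 1 \cdot 2 = 2$)
$V = 4$ ($V = 2^{2} = 4$)
$p{\left(b \right)} = 1$ ($p{\left(b \right)} = \sqrt{1} = 1$)
$p{\left(V \right)} \left(- \frac{30}{19} + \frac{41}{34}\right) + 12 = 1 \left(- \frac{30}{19} + \frac{41}{34}\right) + 12 = 1 \left(- \frac{241}{646}\right) + 12 = - \frac{241}{646} + 12 = \frac{7511}{646}$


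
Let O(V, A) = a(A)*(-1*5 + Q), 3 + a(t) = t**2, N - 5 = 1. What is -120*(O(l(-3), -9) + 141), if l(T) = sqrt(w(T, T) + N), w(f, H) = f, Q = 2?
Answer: 11160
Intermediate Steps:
N = 6 (N = 5 + 1 = 6)
a(t) = -3 + t**2
l(T) = sqrt(6 + T) (l(T) = sqrt(T + 6) = sqrt(6 + T))
O(V, A) = 9 - 3*A**2 (O(V, A) = (-3 + A**2)*(-1*5 + 2) = (-3 + A**2)*(-5 + 2) = (-3 + A**2)*(-3) = 9 - 3*A**2)
-120*(O(l(-3), -9) + 141) = -120*((9 - 3*(-9)**2) + 141) = -120*((9 - 3*81) + 141) = -120*((9 - 243) + 141) = -120*(-234 + 141) = -120*(-93) = 11160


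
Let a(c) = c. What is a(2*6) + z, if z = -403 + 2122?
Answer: 1731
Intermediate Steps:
z = 1719
a(2*6) + z = 2*6 + 1719 = 12 + 1719 = 1731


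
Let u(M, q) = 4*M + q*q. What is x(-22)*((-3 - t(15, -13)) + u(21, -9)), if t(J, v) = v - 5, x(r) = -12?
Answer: -2160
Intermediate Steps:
u(M, q) = q² + 4*M (u(M, q) = 4*M + q² = q² + 4*M)
t(J, v) = -5 + v
x(-22)*((-3 - t(15, -13)) + u(21, -9)) = -12*((-3 - (-5 - 13)) + ((-9)² + 4*21)) = -12*((-3 - 1*(-18)) + (81 + 84)) = -12*((-3 + 18) + 165) = -12*(15 + 165) = -12*180 = -2160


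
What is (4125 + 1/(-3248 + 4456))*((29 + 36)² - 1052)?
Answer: 15811062173/1208 ≈ 1.3089e+7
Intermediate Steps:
(4125 + 1/(-3248 + 4456))*((29 + 36)² - 1052) = (4125 + 1/1208)*(65² - 1052) = (4125 + 1/1208)*(4225 - 1052) = (4983001/1208)*3173 = 15811062173/1208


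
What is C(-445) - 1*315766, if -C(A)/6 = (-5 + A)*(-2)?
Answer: -321166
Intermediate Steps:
C(A) = -60 + 12*A (C(A) = -6*(-5 + A)*(-2) = -6*(10 - 2*A) = -60 + 12*A)
C(-445) - 1*315766 = (-60 + 12*(-445)) - 1*315766 = (-60 - 5340) - 315766 = -5400 - 315766 = -321166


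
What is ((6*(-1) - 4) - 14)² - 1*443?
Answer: 133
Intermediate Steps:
((6*(-1) - 4) - 14)² - 1*443 = ((-6 - 4) - 14)² - 443 = (-10 - 14)² - 443 = (-24)² - 443 = 576 - 443 = 133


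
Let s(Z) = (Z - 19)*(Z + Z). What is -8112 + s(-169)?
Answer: 55432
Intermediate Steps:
s(Z) = 2*Z*(-19 + Z) (s(Z) = (-19 + Z)*(2*Z) = 2*Z*(-19 + Z))
-8112 + s(-169) = -8112 + 2*(-169)*(-19 - 169) = -8112 + 2*(-169)*(-188) = -8112 + 63544 = 55432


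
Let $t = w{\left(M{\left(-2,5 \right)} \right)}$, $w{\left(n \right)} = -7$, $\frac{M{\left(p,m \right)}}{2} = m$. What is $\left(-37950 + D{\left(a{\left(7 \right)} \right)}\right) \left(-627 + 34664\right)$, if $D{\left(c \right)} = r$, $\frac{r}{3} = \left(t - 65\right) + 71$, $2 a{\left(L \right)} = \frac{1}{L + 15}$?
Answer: $-1291806261$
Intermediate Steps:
$M{\left(p,m \right)} = 2 m$
$t = -7$
$a{\left(L \right)} = \frac{1}{2 \left(15 + L\right)}$ ($a{\left(L \right)} = \frac{1}{2 \left(L + 15\right)} = \frac{1}{2 \left(15 + L\right)}$)
$r = -3$ ($r = 3 \left(\left(-7 - 65\right) + 71\right) = 3 \left(-72 + 71\right) = 3 \left(-1\right) = -3$)
$D{\left(c \right)} = -3$
$\left(-37950 + D{\left(a{\left(7 \right)} \right)}\right) \left(-627 + 34664\right) = \left(-37950 - 3\right) \left(-627 + 34664\right) = \left(-37953\right) 34037 = -1291806261$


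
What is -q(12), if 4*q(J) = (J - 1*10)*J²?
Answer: -72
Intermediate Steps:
q(J) = J²*(-10 + J)/4 (q(J) = ((J - 1*10)*J²)/4 = ((J - 10)*J²)/4 = ((-10 + J)*J²)/4 = (J²*(-10 + J))/4 = J²*(-10 + J)/4)
-q(12) = -12²*(-10 + 12)/4 = -144*2/4 = -1*72 = -72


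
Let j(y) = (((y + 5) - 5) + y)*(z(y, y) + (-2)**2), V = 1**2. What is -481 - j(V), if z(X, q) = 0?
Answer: -489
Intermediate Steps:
V = 1
j(y) = 8*y (j(y) = (((y + 5) - 5) + y)*(0 + (-2)**2) = (((5 + y) - 5) + y)*(0 + 4) = (y + y)*4 = (2*y)*4 = 8*y)
-481 - j(V) = -481 - 8 = -489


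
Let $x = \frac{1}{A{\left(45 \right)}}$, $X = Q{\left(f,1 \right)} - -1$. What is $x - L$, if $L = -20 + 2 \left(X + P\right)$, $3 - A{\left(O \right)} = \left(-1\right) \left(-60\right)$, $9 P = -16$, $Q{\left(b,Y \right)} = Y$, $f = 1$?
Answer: $\frac{3341}{171} \approx 19.538$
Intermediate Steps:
$X = 2$ ($X = 1 - -1 = 1 + 1 = 2$)
$P = - \frac{16}{9}$ ($P = \frac{1}{9} \left(-16\right) = - \frac{16}{9} \approx -1.7778$)
$A{\left(O \right)} = -57$ ($A{\left(O \right)} = 3 - \left(-1\right) \left(-60\right) = 3 - 60 = -57$)
$L = - \frac{176}{9}$ ($L = -20 + 2 \left(2 - \frac{16}{9}\right) = -20 + 2 \cdot \frac{2}{9} = -20 + \frac{4}{9} = - \frac{176}{9} \approx -19.556$)
$x = - \frac{1}{57}$ ($x = \frac{1}{-57} = - \frac{1}{57} \approx -0.017544$)
$x - L = - \frac{1}{57} - - \frac{176}{9} = - \frac{1}{57} + \frac{176}{9} = \frac{3341}{171}$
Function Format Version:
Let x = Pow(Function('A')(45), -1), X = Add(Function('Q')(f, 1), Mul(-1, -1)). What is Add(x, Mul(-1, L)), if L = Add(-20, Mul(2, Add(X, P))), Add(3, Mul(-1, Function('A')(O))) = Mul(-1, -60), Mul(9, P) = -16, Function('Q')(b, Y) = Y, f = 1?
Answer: Rational(3341, 171) ≈ 19.538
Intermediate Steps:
X = 2 (X = Add(1, Mul(-1, -1)) = Add(1, 1) = 2)
P = Rational(-16, 9) (P = Mul(Rational(1, 9), -16) = Rational(-16, 9) ≈ -1.7778)
Function('A')(O) = -57 (Function('A')(O) = Add(3, Mul(-1, Mul(-1, -60))) = Add(3, Mul(-1, 60)) = Add(3, -60) = -57)
L = Rational(-176, 9) (L = Add(-20, Mul(2, Add(2, Rational(-16, 9)))) = Add(-20, Mul(2, Rational(2, 9))) = Add(-20, Rational(4, 9)) = Rational(-176, 9) ≈ -19.556)
x = Rational(-1, 57) (x = Pow(-57, -1) = Rational(-1, 57) ≈ -0.017544)
Add(x, Mul(-1, L)) = Add(Rational(-1, 57), Mul(-1, Rational(-176, 9))) = Add(Rational(-1, 57), Rational(176, 9)) = Rational(3341, 171)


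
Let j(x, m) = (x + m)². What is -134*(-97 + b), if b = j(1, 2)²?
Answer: 2144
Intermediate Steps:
j(x, m) = (m + x)²
b = 81 (b = ((2 + 1)²)² = (3²)² = 9² = 81)
-134*(-97 + b) = -134*(-97 + 81) = -134*(-16) = 2144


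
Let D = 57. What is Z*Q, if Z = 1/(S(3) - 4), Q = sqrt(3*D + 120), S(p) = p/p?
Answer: -sqrt(291)/3 ≈ -5.6862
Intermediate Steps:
S(p) = 1
Q = sqrt(291) (Q = sqrt(3*57 + 120) = sqrt(171 + 120) = sqrt(291) ≈ 17.059)
Z = -1/3 (Z = 1/(1 - 4) = 1/(-3) = -1/3 ≈ -0.33333)
Z*Q = -sqrt(291)/3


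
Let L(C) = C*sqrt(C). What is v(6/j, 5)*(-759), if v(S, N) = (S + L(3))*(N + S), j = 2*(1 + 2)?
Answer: -4554 - 13662*sqrt(3) ≈ -28217.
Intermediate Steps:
L(C) = C**(3/2)
j = 6 (j = 2*3 = 6)
v(S, N) = (N + S)*(S + 3*sqrt(3)) (v(S, N) = (S + 3**(3/2))*(N + S) = (S + 3*sqrt(3))*(N + S) = (N + S)*(S + 3*sqrt(3)))
v(6/j, 5)*(-759) = ((6/6)**2 + 5*(6/6) + 3*5*sqrt(3) + 3*(6/6)*sqrt(3))*(-759) = ((6*(1/6))**2 + 5*(6*(1/6)) + 15*sqrt(3) + 3*(6*(1/6))*sqrt(3))*(-759) = (1**2 + 5*1 + 15*sqrt(3) + 3*1*sqrt(3))*(-759) = (1 + 5 + 15*sqrt(3) + 3*sqrt(3))*(-759) = (6 + 18*sqrt(3))*(-759) = -4554 - 13662*sqrt(3)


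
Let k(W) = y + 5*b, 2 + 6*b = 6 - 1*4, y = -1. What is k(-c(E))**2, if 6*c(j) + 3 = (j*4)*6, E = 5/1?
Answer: 1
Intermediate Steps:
b = 0 (b = -1/3 + (6 - 1*4)/6 = -1/3 + (6 - 4)/6 = -1/3 + (1/6)*2 = -1/3 + 1/3 = 0)
E = 5 (E = 5*1 = 5)
c(j) = -1/2 + 4*j (c(j) = -1/2 + ((j*4)*6)/6 = -1/2 + ((4*j)*6)/6 = -1/2 + (24*j)/6 = -1/2 + 4*j)
k(W) = -1 (k(W) = -1 + 5*0 = -1 + 0 = -1)
k(-c(E))**2 = (-1)**2 = 1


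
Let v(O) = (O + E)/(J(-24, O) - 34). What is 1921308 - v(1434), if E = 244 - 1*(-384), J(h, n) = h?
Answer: 55718963/29 ≈ 1.9213e+6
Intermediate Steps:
E = 628 (E = 244 + 384 = 628)
v(O) = -314/29 - O/58 (v(O) = (O + 628)/(-24 - 34) = (628 + O)/(-58) = (628 + O)*(-1/58) = -314/29 - O/58)
1921308 - v(1434) = 1921308 - (-314/29 - 1/58*1434) = 1921308 - (-314/29 - 717/29) = 1921308 - 1*(-1031/29) = 1921308 + 1031/29 = 55718963/29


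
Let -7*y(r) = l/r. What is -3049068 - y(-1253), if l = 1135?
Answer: -26743376563/8771 ≈ -3.0491e+6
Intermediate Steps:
y(r) = -1135/(7*r)
-3049068 - y(-1253) = -3049068 - (-1135)/(7*(-1253)) = -3049068 - (-1135)*(-1)/(7*1253) = -3049068 - 1*1135/8771 = -3049068 - 1135/8771 = -26743376563/8771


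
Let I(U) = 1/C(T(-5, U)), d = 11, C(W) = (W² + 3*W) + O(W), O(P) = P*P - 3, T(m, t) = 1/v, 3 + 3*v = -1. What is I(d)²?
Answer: 64/1089 ≈ 0.058770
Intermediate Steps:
v = -4/3 (v = -1 + (⅓)*(-1) = -1 - ⅓ = -4/3 ≈ -1.3333)
T(m, t) = -¾ (T(m, t) = 1/(-4/3) = -¾)
O(P) = -3 + P² (O(P) = P² - 3 = -3 + P²)
C(W) = -3 + 2*W² + 3*W (C(W) = (W² + 3*W) + (-3 + W²) = -3 + 2*W² + 3*W)
I(U) = -8/33 (I(U) = 1/(-3 + 2*(-¾)² + 3*(-¾)) = 1/(-3 + 2*(9/16) - 9/4) = 1/(-3 + 9/8 - 9/4) = 1/(-33/8) = -8/33)
I(d)² = (-8/33)² = 64/1089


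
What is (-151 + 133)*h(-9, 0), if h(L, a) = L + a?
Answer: 162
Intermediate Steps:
(-151 + 133)*h(-9, 0) = (-151 + 133)*(-9 + 0) = -18*(-9) = 162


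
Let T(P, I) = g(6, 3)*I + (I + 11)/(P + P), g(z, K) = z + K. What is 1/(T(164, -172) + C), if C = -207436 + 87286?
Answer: -328/39917105 ≈ -8.2170e-6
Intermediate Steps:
g(z, K) = K + z
C = -120150
T(P, I) = 9*I + (11 + I)/(2*P) (T(P, I) = (3 + 6)*I + (I + 11)/(P + P) = 9*I + (11 + I)/((2*P)) = 9*I + (11 + I)*(1/(2*P)) = 9*I + (11 + I)/(2*P))
1/(T(164, -172) + C) = 1/((½)*(11 - 172 + 18*(-172)*164)/164 - 120150) = 1/((½)*(1/164)*(11 - 172 - 507744) - 120150) = 1/((½)*(1/164)*(-507905) - 120150) = 1/(-507905/328 - 120150) = 1/(-39917105/328) = -328/39917105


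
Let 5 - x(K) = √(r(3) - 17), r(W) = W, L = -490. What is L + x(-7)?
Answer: -485 - I*√14 ≈ -485.0 - 3.7417*I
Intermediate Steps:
x(K) = 5 - I*√14 (x(K) = 5 - √(3 - 17) = 5 - √(-14) = 5 - I*√14)
L + x(-7) = -490 + (5 - I*√14) = -485 - I*√14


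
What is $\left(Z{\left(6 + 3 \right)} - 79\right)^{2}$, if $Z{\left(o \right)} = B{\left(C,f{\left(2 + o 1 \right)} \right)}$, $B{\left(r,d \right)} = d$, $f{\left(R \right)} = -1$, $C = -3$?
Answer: $6400$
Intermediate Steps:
$Z{\left(o \right)} = -1$
$\left(Z{\left(6 + 3 \right)} - 79\right)^{2} = \left(-1 - 79\right)^{2} = \left(-80\right)^{2} = 6400$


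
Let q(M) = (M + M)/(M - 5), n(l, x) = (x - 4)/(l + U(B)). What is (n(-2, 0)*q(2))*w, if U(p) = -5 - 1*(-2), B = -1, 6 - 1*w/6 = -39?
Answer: -288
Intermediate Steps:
w = 270 (w = 36 - 6*(-39) = 36 + 234 = 270)
U(p) = -3 (U(p) = -5 + 2 = -3)
n(l, x) = (-4 + x)/(-3 + l) (n(l, x) = (x - 4)/(l - 3) = (-4 + x)/(-3 + l))
q(M) = 2*M/(-5 + M) (q(M) = (2*M)/(-5 + M) = 2*M/(-5 + M))
(n(-2, 0)*q(2))*w = (((-4 + 0)/(-3 - 2))*(2*2/(-5 + 2)))*270 = ((-4/(-5))*(2*2/(-3)))*270 = ((-⅕*(-4))*(2*2*(-⅓)))*270 = ((⅘)*(-4/3))*270 = -16/15*270 = -288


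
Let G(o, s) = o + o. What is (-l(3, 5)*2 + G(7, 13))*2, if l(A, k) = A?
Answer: 16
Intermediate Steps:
G(o, s) = 2*o
(-l(3, 5)*2 + G(7, 13))*2 = (-1*3*2 + 2*7)*2 = (-3*2 + 14)*2 = (-6 + 14)*2 = 8*2 = 16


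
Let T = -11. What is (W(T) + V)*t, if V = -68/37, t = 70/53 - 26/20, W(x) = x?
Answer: -1045/3922 ≈ -0.26645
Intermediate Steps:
t = 11/530 (t = 70*(1/53) - 26*1/20 = 70/53 - 13/10 = 11/530 ≈ 0.020755)
V = -68/37 (V = -68*1/37 = -68/37 ≈ -1.8378)
(W(T) + V)*t = (-11 - 68/37)*(11/530) = -475/37*11/530 = -1045/3922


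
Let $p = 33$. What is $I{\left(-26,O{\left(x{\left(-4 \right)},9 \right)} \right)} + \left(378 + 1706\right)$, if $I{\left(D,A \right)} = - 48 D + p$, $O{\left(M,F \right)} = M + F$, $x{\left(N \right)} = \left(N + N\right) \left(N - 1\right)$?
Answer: $3365$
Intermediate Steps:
$x{\left(N \right)} = 2 N \left(-1 + N\right)$
$O{\left(M,F \right)} = F + M$
$I{\left(D,A \right)} = 33 - 48 D$ ($I{\left(D,A \right)} = - 48 D + 33 = 33 - 48 D$)
$I{\left(-26,O{\left(x{\left(-4 \right)},9 \right)} \right)} + \left(378 + 1706\right) = \left(33 - -1248\right) + \left(378 + 1706\right) = \left(33 + 1248\right) + 2084 = 1281 + 2084 = 3365$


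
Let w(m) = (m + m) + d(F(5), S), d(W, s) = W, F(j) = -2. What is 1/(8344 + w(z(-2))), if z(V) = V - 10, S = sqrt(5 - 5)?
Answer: 1/8318 ≈ 0.00012022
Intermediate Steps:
S = 0 (S = sqrt(0) = 0)
z(V) = -10 + V
w(m) = -2 + 2*m (w(m) = (m + m) - 2 = 2*m - 2 = -2 + 2*m)
1/(8344 + w(z(-2))) = 1/(8344 + (-2 + 2*(-10 - 2))) = 1/(8344 + (-2 + 2*(-12))) = 1/(8344 + (-2 - 24)) = 1/(8344 - 26) = 1/8318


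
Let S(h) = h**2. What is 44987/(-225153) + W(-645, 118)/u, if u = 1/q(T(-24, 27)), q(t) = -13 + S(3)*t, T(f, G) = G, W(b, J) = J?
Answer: 6110607433/225153 ≈ 27140.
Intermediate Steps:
q(t) = -13 + 9*t (q(t) = -13 + 3**2*t = -13 + 9*t)
u = 1/230 (u = 1/(-13 + 9*27) = 1/(-13 + 243) = 1/230 ≈ 0.0043478)
44987/(-225153) + W(-645, 118)/u = 44987/(-225153) + 118/(1/230) = 44987*(-1/225153) + 118*230 = -44987/225153 + 27140 = 6110607433/225153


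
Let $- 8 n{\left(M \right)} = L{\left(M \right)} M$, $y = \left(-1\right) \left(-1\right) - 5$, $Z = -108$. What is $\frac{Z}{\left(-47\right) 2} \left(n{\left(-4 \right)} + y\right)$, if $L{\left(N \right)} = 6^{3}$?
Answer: $\frac{5616}{47} \approx 119.49$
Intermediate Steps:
$y = -4$ ($y = 1 - 5 = -4$)
$L{\left(N \right)} = 216$
$n{\left(M \right)} = - 27 M$ ($n{\left(M \right)} = - \frac{216 M}{8} = - 27 M$)
$\frac{Z}{\left(-47\right) 2} \left(n{\left(-4 \right)} + y\right) = - \frac{108}{\left(-47\right) 2} \left(\left(-27\right) \left(-4\right) - 4\right) = - \frac{108}{-94} \left(108 - 4\right) = \left(-108\right) \left(- \frac{1}{94}\right) 104 = \frac{54}{47} \cdot 104 = \frac{5616}{47}$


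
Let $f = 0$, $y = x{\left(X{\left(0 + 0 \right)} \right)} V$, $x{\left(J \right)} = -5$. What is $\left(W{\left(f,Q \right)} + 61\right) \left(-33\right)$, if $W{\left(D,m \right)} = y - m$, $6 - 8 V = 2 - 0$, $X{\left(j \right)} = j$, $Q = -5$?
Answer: $- \frac{4191}{2} \approx -2095.5$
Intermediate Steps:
$V = \frac{1}{2}$ ($V = \frac{3}{4} - \frac{2 - 0}{8} = \frac{3}{4} - \frac{2 + 0}{8} = \frac{3}{4} - \frac{1}{4} = \frac{1}{2} \approx 0.5$)
$y = - \frac{5}{2}$ ($y = \left(-5\right) \frac{1}{2} = - \frac{5}{2} \approx -2.5$)
$W{\left(D,m \right)} = - \frac{5}{2} - m$
$\left(W{\left(f,Q \right)} + 61\right) \left(-33\right) = \left(\left(- \frac{5}{2} - -5\right) + 61\right) \left(-33\right) = \left(\left(- \frac{5}{2} + 5\right) + 61\right) \left(-33\right) = \left(\frac{5}{2} + 61\right) \left(-33\right) = \frac{127}{2} \left(-33\right) = - \frac{4191}{2}$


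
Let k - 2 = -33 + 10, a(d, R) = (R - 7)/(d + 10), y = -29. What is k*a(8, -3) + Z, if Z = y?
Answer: -52/3 ≈ -17.333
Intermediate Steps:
Z = -29
a(d, R) = (-7 + R)/(10 + d)
k = -21 (k = 2 + (-33 + 10) = 2 - 23 = -21)
k*a(8, -3) + Z = -21*(-7 - 3)/(10 + 8) - 29 = -21*(-10)/18 - 29 = -7*(-10)/6 - 29 = -21*(-5/9) - 29 = 35/3 - 29 = -52/3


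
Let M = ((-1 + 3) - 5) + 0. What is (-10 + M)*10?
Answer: -130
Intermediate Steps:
M = -3 (M = (2 - 5) + 0 = -3 + 0 = -3)
(-10 + M)*10 = (-10 - 3)*10 = -13*10 = -130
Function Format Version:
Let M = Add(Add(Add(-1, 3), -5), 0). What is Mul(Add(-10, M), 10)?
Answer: -130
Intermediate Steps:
M = -3 (M = Add(Add(2, -5), 0) = Add(-3, 0) = -3)
Mul(Add(-10, M), 10) = Mul(Add(-10, -3), 10) = Mul(-13, 10) = -130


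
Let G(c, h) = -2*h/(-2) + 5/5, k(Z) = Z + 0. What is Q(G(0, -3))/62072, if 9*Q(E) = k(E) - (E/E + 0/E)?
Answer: -1/186216 ≈ -5.3701e-6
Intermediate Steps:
k(Z) = Z
G(c, h) = 1 + h (G(c, h) = -2*h*(-½) + 5*(⅕) = h + 1 = 1 + h)
Q(E) = -⅑ + E/9 (Q(E) = (E - (E/E + 0/E))/9 = (E - (1 + 0))/9 = (E - 1*1)/9 = (E - 1)/9 = (-1 + E)/9 = -⅑ + E/9)
Q(G(0, -3))/62072 = (-⅑ + (1 - 3)/9)/62072 = (-⅑ + (⅑)*(-2))/62072 = (-⅑ - 2/9)/62072 = (1/62072)*(-⅓) = -1/186216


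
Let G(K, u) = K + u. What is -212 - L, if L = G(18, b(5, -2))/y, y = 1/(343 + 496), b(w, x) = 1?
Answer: -16153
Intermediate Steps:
y = 1/839 ≈ 0.0011919
L = 15941 (L = (18 + 1)/(1/839) = 19*839 = 15941)
-212 - L = -212 - 1*15941 = -212 - 15941 = -16153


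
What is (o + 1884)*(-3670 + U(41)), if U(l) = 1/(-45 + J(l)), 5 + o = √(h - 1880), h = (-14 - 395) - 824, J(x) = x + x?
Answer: -255147531/37 - 135789*I*√3113/37 ≈ -6.8959e+6 - 2.0476e+5*I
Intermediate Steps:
J(x) = 2*x
h = -1233 (h = -409 - 824 = -1233)
o = -5 + I*√3113 (o = -5 + √(-1233 - 1880) = -5 + √(-3113) = -5 + I*√3113 ≈ -5.0 + 55.794*I)
U(l) = 1/(-45 + 2*l)
(o + 1884)*(-3670 + U(41)) = ((-5 + I*√3113) + 1884)*(-3670 + 1/(-45 + 2*41)) = (1879 + I*√3113)*(-3670 + 1/(-45 + 82)) = (1879 + I*√3113)*(-3670 + 1/37) = (1879 + I*√3113)*(-135789/37) = -255147531/37 - 135789*I*√3113/37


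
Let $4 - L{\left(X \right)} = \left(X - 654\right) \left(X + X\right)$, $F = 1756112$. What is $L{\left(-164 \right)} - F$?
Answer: $-2024412$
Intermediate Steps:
$L{\left(X \right)} = 4 - 2 X \left(-654 + X\right)$ ($L{\left(X \right)} = 4 - \left(X - 654\right) \left(X + X\right) = 4 - \left(-654 + X\right) 2 X = 4 - 2 X \left(-654 + X\right)$)
$L{\left(-164 \right)} - F = \left(4 - 2 \left(-164\right)^{2} + 1308 \left(-164\right)\right) - 1756112 = \left(4 - 53792 - 214512\right) - 1756112 = -268300 - 1756112 = -2024412$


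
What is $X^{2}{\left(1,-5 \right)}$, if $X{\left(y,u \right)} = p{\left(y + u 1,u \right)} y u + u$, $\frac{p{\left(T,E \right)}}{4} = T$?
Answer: $5625$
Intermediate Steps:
$p{\left(T,E \right)} = 4 T$
$X{\left(y,u \right)} = u + u y \left(4 u + 4 y\right)$ ($X{\left(y,u \right)} = 4 \left(y + u 1\right) y u + u = 4 \left(y + u\right) y u + u = 4 \left(u + y\right) y u + u = \left(4 u + 4 y\right) y u + u = y \left(4 u + 4 y\right) u + u = u y \left(4 u + 4 y\right) + u = u + u y \left(4 u + 4 y\right)$)
$X^{2}{\left(1,-5 \right)} = \left(- 5 \left(1 + 4 \cdot 1 \left(-5 + 1\right)\right)\right)^{2} = \left(- 5 \left(1 + 4 \cdot 1 \left(-4\right)\right)\right)^{2} = \left(- 5 \left(1 - 16\right)\right)^{2} = \left(\left(-5\right) \left(-15\right)\right)^{2} = 75^{2} = 5625$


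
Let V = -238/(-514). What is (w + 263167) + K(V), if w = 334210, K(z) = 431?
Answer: 597808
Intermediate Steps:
V = 119/257 (V = -238*(-1/514) = 119/257 ≈ 0.46304)
(w + 263167) + K(V) = (334210 + 263167) + 431 = 597377 + 431 = 597808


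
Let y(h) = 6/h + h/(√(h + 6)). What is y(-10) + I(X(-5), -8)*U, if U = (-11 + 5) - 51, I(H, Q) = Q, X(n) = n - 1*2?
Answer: 2277/5 + 5*I ≈ 455.4 + 5.0*I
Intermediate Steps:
X(n) = -2 + n (X(n) = n - 2 = -2 + n)
y(h) = 6/h + h/√(6 + h) (y(h) = 6/h + h/(√(6 + h)) = 6/h + h/√(6 + h))
U = -57 (U = -6 - 51 = -57)
y(-10) + I(X(-5), -8)*U = (6/(-10) - 10/√(6 - 10)) - 8*(-57) = (6*(-⅒) - (-5)*I) + 456 = (-⅗ - (-5)*I) + 456 = (-⅗ + 5*I) + 456 = 2277/5 + 5*I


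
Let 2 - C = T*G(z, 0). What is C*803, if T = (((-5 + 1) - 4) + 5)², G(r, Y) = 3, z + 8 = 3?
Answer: -20075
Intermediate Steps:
z = -5 (z = -8 + 3 = -5)
T = 9 (T = ((-4 - 4) + 5)² = (-8 + 5)² = (-3)² = 9)
C = -25 (C = 2 - 9*3 = 2 - 1*27 = 2 - 27 = -25)
C*803 = -25*803 = -20075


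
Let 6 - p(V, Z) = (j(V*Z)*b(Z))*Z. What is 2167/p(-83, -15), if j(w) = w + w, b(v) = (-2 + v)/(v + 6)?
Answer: 2167/70556 ≈ 0.030713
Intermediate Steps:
b(v) = (-2 + v)/(6 + v)
j(w) = 2*w
p(V, Z) = 6 - 2*V*Z**2*(-2 + Z)/(6 + Z) (p(V, Z) = 6 - (2*(V*Z))*((-2 + Z)/(6 + Z))*Z = 6 - (2*V*Z)*((-2 + Z)/(6 + Z))*Z = 6 - 2*V*Z*(-2 + Z)/(6 + Z)*Z = 6 - 2*V*Z**2*(-2 + Z)/(6 + Z))
2167/p(-83, -15) = 2167/((2*(18 + 3*(-15) - 1*(-83)*(-15)**2*(-2 - 15))/(6 - 15))) = 2167/((2*(18 - 45 - 1*(-83)*225*(-17))/(-9))) = 2167/((2*(-1/9)*(18 - 45 - 317475))) = 2167/((2*(-1/9)*(-317502))) = 2167/70556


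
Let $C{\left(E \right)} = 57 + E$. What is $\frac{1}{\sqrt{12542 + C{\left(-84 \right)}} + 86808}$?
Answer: $\frac{86808}{7535616349} - \frac{\sqrt{12515}}{7535616349} \approx 1.1505 \cdot 10^{-5}$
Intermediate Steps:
$\frac{1}{\sqrt{12542 + C{\left(-84 \right)}} + 86808} = \frac{1}{\sqrt{12542 + \left(57 - 84\right)} + 86808} = \frac{1}{\sqrt{12542 - 27} + 86808} = \frac{1}{\sqrt{12515} + 86808} = \frac{1}{86808 + \sqrt{12515}}$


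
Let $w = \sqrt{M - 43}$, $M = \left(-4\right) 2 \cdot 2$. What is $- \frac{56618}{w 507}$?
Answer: $\frac{56618 i \sqrt{59}}{29913} \approx 14.539 i$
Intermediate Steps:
$M = -16$ ($M = \left(-8\right) 2 = -16$)
$w = i \sqrt{59}$ ($w = \sqrt{-16 - 43} = \sqrt{-59} = i \sqrt{59} \approx 7.6811 i$)
$- \frac{56618}{w 507} = - \frac{56618}{i \sqrt{59} \cdot 507} = - \frac{56618}{507 i \sqrt{59}} = - 56618 \left(- \frac{i \sqrt{59}}{29913}\right) = \frac{56618 i \sqrt{59}}{29913}$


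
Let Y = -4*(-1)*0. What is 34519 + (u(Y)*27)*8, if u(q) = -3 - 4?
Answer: 33007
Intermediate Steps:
Y = 0 (Y = 4*0 = 0)
u(q) = -7
34519 + (u(Y)*27)*8 = 34519 - 7*27*8 = 34519 - 189*8 = 34519 - 1512 = 33007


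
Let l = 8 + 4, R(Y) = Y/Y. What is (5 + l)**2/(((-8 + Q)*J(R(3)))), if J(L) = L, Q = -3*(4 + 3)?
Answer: -289/29 ≈ -9.9655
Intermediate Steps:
R(Y) = 1
Q = -21 (Q = -3*7 = -21)
l = 12
(5 + l)**2/(((-8 + Q)*J(R(3)))) = (5 + 12)**2/(((-8 - 21)*1)) = 17**2/((-29*1)) = 289/(-29) = 289*(-1/29) = -289/29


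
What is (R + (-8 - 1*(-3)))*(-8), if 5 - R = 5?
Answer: 40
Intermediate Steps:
R = 0 (R = 5 - 1*5 = 5 - 5 = 0)
(R + (-8 - 1*(-3)))*(-8) = (0 + (-8 - 1*(-3)))*(-8) = (0 + (-8 + 3))*(-8) = (0 - 5)*(-8) = -5*(-8) = 40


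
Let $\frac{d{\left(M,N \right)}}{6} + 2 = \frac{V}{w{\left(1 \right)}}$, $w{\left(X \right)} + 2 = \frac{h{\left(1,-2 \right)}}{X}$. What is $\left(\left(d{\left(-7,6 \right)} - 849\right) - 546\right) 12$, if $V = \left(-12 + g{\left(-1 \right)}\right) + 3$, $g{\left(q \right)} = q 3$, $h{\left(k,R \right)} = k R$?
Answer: $-16668$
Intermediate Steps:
$h{\left(k,R \right)} = R k$
$w{\left(X \right)} = -2 - \frac{2}{X}$ ($w{\left(X \right)} = -2 + \frac{\left(-2\right) 1}{X} = -2 - \frac{2}{X}$)
$g{\left(q \right)} = 3 q$
$V = -12$ ($V = \left(-12 + 3 \left(-1\right)\right) + 3 = \left(-12 - 3\right) + 3 = -15 + 3 = -12$)
$d{\left(M,N \right)} = 6$ ($d{\left(M,N \right)} = -12 + 6 \left(- \frac{12}{-2 - \frac{2}{1}}\right) = -12 + 6 \left(- \frac{12}{-2 - 2}\right) = -12 + 6 \left(- \frac{12}{-4}\right) = -12 + 6 \left(\left(-12\right) \left(- \frac{1}{4}\right)\right) = -12 + 6 \cdot 3 = -12 + 18 = 6$)
$\left(\left(d{\left(-7,6 \right)} - 849\right) - 546\right) 12 = \left(\left(6 - 849\right) - 546\right) 12 = \left(-843 - 546\right) 12 = \left(-1389\right) 12 = -16668$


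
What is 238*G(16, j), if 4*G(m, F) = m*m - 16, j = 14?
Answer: 14280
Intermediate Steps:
G(m, F) = -4 + m²/4 (G(m, F) = (m*m - 16)/4 = (m² - 16)/4 = (-16 + m²)/4 = -4 + m²/4)
238*G(16, j) = 238*(-4 + (¼)*16²) = 238*(-4 + (¼)*256) = 238*(-4 + 64) = 238*60 = 14280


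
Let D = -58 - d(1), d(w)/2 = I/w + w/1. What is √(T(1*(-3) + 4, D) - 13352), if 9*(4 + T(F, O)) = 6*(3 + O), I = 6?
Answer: I*√13402 ≈ 115.77*I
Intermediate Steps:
d(w) = 2*w + 12/w (d(w) = 2*(6/w + w/1) = 2*(6/w + w*1) = 2*(6/w + w) = 2*(w + 6/w) = 2*w + 12/w)
D = -72 (D = -58 - (2*1 + 12/1) = -58 - (2 + 12*1) = -58 - (2 + 12) = -58 - 1*14 = -58 - 14 = -72)
T(F, O) = -2 + 2*O/3 (T(F, O) = -4 + (6*(3 + O))/9 = -4 + (18 + 6*O)/9 = -4 + (2 + 2*O/3) = -2 + 2*O/3)
√(T(1*(-3) + 4, D) - 13352) = √((-2 + (⅔)*(-72)) - 13352) = √((-2 - 48) - 13352) = √(-50 - 13352) = √(-13402) = I*√13402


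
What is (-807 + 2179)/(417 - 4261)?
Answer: -343/961 ≈ -0.35692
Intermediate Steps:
(-807 + 2179)/(417 - 4261) = 1372/(-3844) = 1372*(-1/3844) = -343/961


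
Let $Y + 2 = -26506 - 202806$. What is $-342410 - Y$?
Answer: $-113096$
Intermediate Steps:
$Y = -229314$ ($Y = -2 - 229312 = -229314$)
$-342410 - Y = -342410 - -229314 = -342410 + 229314 = -113096$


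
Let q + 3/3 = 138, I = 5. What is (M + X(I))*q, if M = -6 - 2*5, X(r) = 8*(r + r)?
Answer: 8768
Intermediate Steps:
X(r) = 16*r (X(r) = 8*(2*r) = 16*r)
M = -16 (M = -6 - 10 = -16)
q = 137 (q = -1 + 138 = 137)
(M + X(I))*q = (-16 + 16*5)*137 = (-16 + 80)*137 = 64*137 = 8768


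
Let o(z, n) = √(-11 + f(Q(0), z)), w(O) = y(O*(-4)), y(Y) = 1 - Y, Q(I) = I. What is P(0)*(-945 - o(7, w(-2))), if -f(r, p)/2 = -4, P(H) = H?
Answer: 0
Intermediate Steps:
w(O) = 1 + 4*O (w(O) = 1 - O*(-4) = 1 - (-4)*O = 1 + 4*O)
f(r, p) = 8 (f(r, p) = -2*(-4) = 8)
o(z, n) = I*√3 (o(z, n) = √(-11 + 8) = √(-3) = I*√3)
P(0)*(-945 - o(7, w(-2))) = 0*(-945 - I*√3) = 0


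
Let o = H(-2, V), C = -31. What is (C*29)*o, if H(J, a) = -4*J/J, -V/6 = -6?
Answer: 3596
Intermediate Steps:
V = 36 (V = -6*(-6) = 36)
H(J, a) = -4 (H(J, a) = -4*1 = -4)
o = -4
(C*29)*o = -31*29*(-4) = -899*(-4) = 3596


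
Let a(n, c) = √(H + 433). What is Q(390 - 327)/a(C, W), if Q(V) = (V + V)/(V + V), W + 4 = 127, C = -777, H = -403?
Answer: √30/30 ≈ 0.18257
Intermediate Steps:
W = 123 (W = -4 + 127 = 123)
a(n, c) = √30 (a(n, c) = √(-403 + 433) = √30)
Q(V) = 1 (Q(V) = (2*V)/((2*V)) = (2*V)*(1/(2*V)) = 1)
Q(390 - 327)/a(C, W) = 1/√30 = 1*(√30/30) = √30/30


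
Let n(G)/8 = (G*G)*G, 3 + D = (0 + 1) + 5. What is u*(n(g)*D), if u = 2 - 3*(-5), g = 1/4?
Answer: 51/8 ≈ 6.3750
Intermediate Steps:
g = ¼ (g = 1*(¼) = ¼ ≈ 0.25000)
D = 3 (D = -3 + ((0 + 1) + 5) = -3 + (1 + 5) = -3 + 6 = 3)
n(G) = 8*G³ (n(G) = 8*((G*G)*G) = 8*(G²*G) = 8*G³)
u = 17 (u = 2 - 1*(-15) = 2 + 15 = 17)
u*(n(g)*D) = 17*((8*(¼)³)*3) = 17*((8*(1/64))*3) = 17*((⅛)*3) = 17*(3/8) = 51/8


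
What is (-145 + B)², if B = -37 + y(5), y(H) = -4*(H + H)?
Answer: 49284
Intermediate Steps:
y(H) = -8*H
B = -77 (B = -37 - 8*5 = -37 - 40 = -77)
(-145 + B)² = (-145 - 77)² = (-222)² = 49284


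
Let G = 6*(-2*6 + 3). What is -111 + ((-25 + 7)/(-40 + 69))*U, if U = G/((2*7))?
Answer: -22047/203 ≈ -108.61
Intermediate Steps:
G = -54 (G = 6*(-12 + 3) = 6*(-9) = -54)
U = -27/7 (U = -54/(2*7) = -54/14 = -54*1/14 = -27/7 ≈ -3.8571)
-111 + ((-25 + 7)/(-40 + 69))*U = -111 + ((-25 + 7)/(-40 + 69))*(-27/7) = -111 - 18/29*(-27/7) = -111 + 486/203 = -22047/203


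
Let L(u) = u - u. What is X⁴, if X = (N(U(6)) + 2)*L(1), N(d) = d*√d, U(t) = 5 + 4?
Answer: 0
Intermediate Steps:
U(t) = 9
L(u) = 0
N(d) = d^(3/2)
X = 0 (X = (9^(3/2) + 2)*0 = (27 + 2)*0 = 29*0 = 0)
X⁴ = 0⁴ = 0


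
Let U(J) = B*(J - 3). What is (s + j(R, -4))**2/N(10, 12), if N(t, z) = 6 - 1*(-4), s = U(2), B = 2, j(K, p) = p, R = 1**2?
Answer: 18/5 ≈ 3.6000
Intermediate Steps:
R = 1
U(J) = -6 + 2*J (U(J) = 2*(J - 3) = 2*(-3 + J) = -6 + 2*J)
s = -2 (s = -6 + 2*2 = -6 + 4 = -2)
N(t, z) = 10 (N(t, z) = 6 + 4 = 10)
(s + j(R, -4))**2/N(10, 12) = (-2 - 4)**2/10 = (-6)**2*(1/10) = 36*(1/10) = 18/5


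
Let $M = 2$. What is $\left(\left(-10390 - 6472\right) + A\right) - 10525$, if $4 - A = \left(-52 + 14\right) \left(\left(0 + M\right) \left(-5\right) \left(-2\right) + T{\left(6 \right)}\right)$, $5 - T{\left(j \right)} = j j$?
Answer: $-27801$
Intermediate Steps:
$T{\left(j \right)} = 5 - j^{2}$ ($T{\left(j \right)} = 5 - j j = 5 - j^{2}$)
$A = -414$ ($A = 4 - \left(-52 + 14\right) \left(\left(0 + 2\right) \left(-5\right) \left(-2\right) + \left(5 - 6^{2}\right)\right) = 4 - - 38 \left(2 \left(-5\right) \left(-2\right) + \left(5 - 36\right)\right) = 4 - - 38 \left(\left(-10\right) \left(-2\right) + \left(5 - 36\right)\right) = 4 - - 38 \left(20 - 31\right) = 4 - \left(-38\right) \left(-11\right) = 4 - 418 = -414$)
$\left(\left(-10390 - 6472\right) + A\right) - 10525 = \left(\left(-10390 - 6472\right) - 414\right) - 10525 = \left(-16862 - 414\right) - 10525 = -17276 - 10525 = -27801$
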